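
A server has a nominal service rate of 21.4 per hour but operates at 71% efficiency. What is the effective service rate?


Effective rate = mu * efficiency = 21.4 * 0.71 = 15.19 per hour

15.19 per hour


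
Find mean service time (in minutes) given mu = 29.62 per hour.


Mean service time = 60/mu = 60/29.62 = 2.03 minutes

2.03 minutes


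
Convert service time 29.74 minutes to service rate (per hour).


mu = 60 / avg_service_time = 60 / 29.74 = 2.02 per hour

2.02 per hour


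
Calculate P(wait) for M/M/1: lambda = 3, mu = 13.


P(wait) = rho = lambda/mu = 3/13 = 0.2308

0.2308


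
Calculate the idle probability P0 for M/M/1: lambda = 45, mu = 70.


P0 = 1 - rho = 1 - 45/70 = 0.3571

0.3571


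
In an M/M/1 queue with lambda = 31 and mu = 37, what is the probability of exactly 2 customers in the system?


rho = 31/37; P(n) = (1-rho)*rho^n = (1-31/37)*(31/37)^2 = 0.1138

0.1138


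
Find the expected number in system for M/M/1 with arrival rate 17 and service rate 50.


rho = 17/50; L = rho/(1-rho) = 0.52

0.52


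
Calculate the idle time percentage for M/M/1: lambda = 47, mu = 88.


Idle fraction = (1 - rho) * 100 = (1 - 47/88) * 100 = 46.6%

46.6%


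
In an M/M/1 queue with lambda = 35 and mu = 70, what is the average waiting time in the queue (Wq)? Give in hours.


rho = 35/70; Wq = rho/(mu - lambda) = 0.0143 hours

0.0143 hours


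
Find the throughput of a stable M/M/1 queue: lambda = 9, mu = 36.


For a stable queue (lambda < mu), throughput = lambda = 9 per hour

9 per hour


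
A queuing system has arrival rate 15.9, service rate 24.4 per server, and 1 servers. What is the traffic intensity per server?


rho = lambda / (c * mu) = 15.9 / (1 * 24.4) = 0.6516

0.6516


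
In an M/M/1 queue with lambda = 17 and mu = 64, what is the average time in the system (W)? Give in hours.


W = 1/(mu - lambda) = 1/(64 - 17) = 0.0213 hours

0.0213 hours


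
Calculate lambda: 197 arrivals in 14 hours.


lambda = total arrivals / time = 197 / 14 = 14.07 per hour

14.07 per hour


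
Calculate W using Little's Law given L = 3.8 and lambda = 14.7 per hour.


W = L / lambda = 3.8 / 14.7 = 0.2585 hours

0.2585 hours


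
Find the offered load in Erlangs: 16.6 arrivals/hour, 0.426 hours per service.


Offered load a = lambda * E[S] = 16.6 * 0.426 = 7.07 Erlangs

7.07 Erlangs


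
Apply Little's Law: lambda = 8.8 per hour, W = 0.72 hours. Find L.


L = lambda * W = 8.8 * 0.72 = 6.34

6.34


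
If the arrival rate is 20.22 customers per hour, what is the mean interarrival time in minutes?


Mean interarrival time = 60/lambda = 60/20.22 = 2.97 minutes

2.97 minutes


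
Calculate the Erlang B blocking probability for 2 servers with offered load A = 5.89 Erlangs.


B(N,A) = (A^N/N!) / sum(A^k/k!, k=0..N) with N=2, A=5.89 = 0.7157

0.7157


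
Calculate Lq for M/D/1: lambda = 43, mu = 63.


M/D/1: Lq = rho^2 / (2*(1-rho)) where rho = 43/63; Lq = 0.73

0.73


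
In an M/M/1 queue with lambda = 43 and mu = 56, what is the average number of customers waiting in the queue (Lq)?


rho = 43/56; Lq = rho^2/(1-rho) = 2.54

2.54


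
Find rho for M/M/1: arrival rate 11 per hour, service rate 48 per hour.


rho = lambda/mu = 11/48 = 0.2292

0.2292


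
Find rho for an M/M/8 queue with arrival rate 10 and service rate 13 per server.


rho = lambda/(c*mu) = 10/(8*13) = 0.0962

0.0962


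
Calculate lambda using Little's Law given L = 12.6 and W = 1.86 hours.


lambda = L / W = 12.6 / 1.86 = 6.77 per hour

6.77 per hour


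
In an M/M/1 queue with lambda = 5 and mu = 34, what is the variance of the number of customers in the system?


rho = 5/34; Var(N) = rho/(1-rho)^2 = 0.2

0.2


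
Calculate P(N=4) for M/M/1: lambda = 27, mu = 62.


rho = 27/62; P(n) = (1-rho)*rho^n = (1-27/62)*(27/62)^4 = 0.0203

0.0203


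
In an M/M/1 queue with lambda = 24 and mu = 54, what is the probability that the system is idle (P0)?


P0 = 1 - rho = 1 - 24/54 = 0.5556

0.5556


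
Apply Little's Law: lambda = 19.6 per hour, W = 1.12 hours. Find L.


L = lambda * W = 19.6 * 1.12 = 21.95

21.95


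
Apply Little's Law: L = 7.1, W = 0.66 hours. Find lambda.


lambda = L / W = 7.1 / 0.66 = 10.76 per hour

10.76 per hour


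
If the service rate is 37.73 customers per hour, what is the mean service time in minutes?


Mean service time = 60/mu = 60/37.73 = 1.59 minutes

1.59 minutes


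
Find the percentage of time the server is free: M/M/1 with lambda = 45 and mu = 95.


Idle fraction = (1 - rho) * 100 = (1 - 45/95) * 100 = 52.6%

52.6%


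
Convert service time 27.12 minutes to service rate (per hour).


mu = 60 / avg_service_time = 60 / 27.12 = 2.21 per hour

2.21 per hour


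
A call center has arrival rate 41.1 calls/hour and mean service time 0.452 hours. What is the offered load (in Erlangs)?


Offered load a = lambda * E[S] = 41.1 * 0.452 = 18.58 Erlangs

18.58 Erlangs


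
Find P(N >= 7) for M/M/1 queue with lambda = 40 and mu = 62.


P(N >= 7) = rho^7 = (40/62)^7 = 0.0465

0.0465


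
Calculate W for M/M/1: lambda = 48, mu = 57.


W = 1/(mu - lambda) = 1/(57 - 48) = 0.1111 hours

0.1111 hours


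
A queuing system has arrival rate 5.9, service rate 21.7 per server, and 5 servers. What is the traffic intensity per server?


rho = lambda / (c * mu) = 5.9 / (5 * 21.7) = 0.0544

0.0544


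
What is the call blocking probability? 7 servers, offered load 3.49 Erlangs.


B(N,A) = (A^N/N!) / sum(A^k/k!, k=0..N) with N=7, A=3.49 = 0.0392

0.0392


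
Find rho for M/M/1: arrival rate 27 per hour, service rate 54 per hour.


rho = lambda/mu = 27/54 = 0.5

0.5


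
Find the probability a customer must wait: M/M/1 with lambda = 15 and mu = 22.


P(wait) = rho = lambda/mu = 15/22 = 0.6818

0.6818


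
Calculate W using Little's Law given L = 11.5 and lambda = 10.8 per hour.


W = L / lambda = 11.5 / 10.8 = 1.0648 hours

1.0648 hours


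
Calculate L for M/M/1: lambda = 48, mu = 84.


rho = 48/84; L = rho/(1-rho) = 1.33

1.33


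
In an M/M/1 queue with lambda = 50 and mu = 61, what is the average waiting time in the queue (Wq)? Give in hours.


rho = 50/61; Wq = rho/(mu - lambda) = 0.0745 hours

0.0745 hours


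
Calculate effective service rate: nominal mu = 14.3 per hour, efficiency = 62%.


Effective rate = mu * efficiency = 14.3 * 0.62 = 8.87 per hour

8.87 per hour


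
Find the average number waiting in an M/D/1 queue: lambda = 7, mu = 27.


M/D/1: Lq = rho^2 / (2*(1-rho)) where rho = 7/27; Lq = 0.05

0.05


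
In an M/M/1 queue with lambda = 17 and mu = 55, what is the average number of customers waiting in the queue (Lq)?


rho = 17/55; Lq = rho^2/(1-rho) = 0.14

0.14


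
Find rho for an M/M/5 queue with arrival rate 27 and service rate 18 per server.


rho = lambda/(c*mu) = 27/(5*18) = 0.3

0.3


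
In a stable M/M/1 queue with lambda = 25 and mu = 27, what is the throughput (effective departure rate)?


For a stable queue (lambda < mu), throughput = lambda = 25 per hour

25 per hour


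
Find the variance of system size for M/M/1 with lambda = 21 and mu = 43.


rho = 21/43; Var(N) = rho/(1-rho)^2 = 1.87

1.87


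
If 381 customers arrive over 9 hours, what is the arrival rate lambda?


lambda = total arrivals / time = 381 / 9 = 42.33 per hour

42.33 per hour


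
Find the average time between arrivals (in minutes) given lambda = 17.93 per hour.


Mean interarrival time = 60/lambda = 60/17.93 = 3.35 minutes

3.35 minutes


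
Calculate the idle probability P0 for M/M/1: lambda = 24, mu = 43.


P0 = 1 - rho = 1 - 24/43 = 0.4419

0.4419


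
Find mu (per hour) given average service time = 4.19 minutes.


mu = 60 / avg_service_time = 60 / 4.19 = 14.32 per hour

14.32 per hour


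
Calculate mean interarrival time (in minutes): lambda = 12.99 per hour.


Mean interarrival time = 60/lambda = 60/12.99 = 4.62 minutes

4.62 minutes


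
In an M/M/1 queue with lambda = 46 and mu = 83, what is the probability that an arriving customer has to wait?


P(wait) = rho = lambda/mu = 46/83 = 0.5542

0.5542


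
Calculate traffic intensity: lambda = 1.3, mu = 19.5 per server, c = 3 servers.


rho = lambda / (c * mu) = 1.3 / (3 * 19.5) = 0.0222

0.0222


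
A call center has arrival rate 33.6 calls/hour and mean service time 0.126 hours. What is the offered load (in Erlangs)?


Offered load a = lambda * E[S] = 33.6 * 0.126 = 4.23 Erlangs

4.23 Erlangs


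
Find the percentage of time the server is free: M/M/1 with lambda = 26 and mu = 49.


Idle fraction = (1 - rho) * 100 = (1 - 26/49) * 100 = 46.9%

46.9%


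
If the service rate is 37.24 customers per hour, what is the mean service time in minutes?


Mean service time = 60/mu = 60/37.24 = 1.61 minutes

1.61 minutes


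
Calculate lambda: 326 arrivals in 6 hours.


lambda = total arrivals / time = 326 / 6 = 54.33 per hour

54.33 per hour


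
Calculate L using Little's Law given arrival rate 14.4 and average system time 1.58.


L = lambda * W = 14.4 * 1.58 = 22.75

22.75


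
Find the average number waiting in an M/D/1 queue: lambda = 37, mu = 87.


M/D/1: Lq = rho^2 / (2*(1-rho)) where rho = 37/87; Lq = 0.16

0.16


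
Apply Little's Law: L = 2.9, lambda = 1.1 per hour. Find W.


W = L / lambda = 2.9 / 1.1 = 2.6364 hours

2.6364 hours


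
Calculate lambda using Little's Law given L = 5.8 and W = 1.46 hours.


lambda = L / W = 5.8 / 1.46 = 3.97 per hour

3.97 per hour


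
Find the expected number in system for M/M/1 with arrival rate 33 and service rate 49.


rho = 33/49; L = rho/(1-rho) = 2.06

2.06


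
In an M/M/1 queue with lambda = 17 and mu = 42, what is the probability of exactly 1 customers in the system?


rho = 17/42; P(n) = (1-rho)*rho^n = (1-17/42)*(17/42)^1 = 0.2409

0.2409


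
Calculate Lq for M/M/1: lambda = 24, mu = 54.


rho = 24/54; Lq = rho^2/(1-rho) = 0.36

0.36


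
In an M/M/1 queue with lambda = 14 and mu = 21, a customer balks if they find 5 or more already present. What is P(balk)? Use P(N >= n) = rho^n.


P(N >= 5) = rho^5 = (14/21)^5 = 0.1317

0.1317


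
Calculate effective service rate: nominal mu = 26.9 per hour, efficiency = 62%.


Effective rate = mu * efficiency = 26.9 * 0.62 = 16.68 per hour

16.68 per hour


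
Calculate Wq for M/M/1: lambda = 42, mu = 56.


rho = 42/56; Wq = rho/(mu - lambda) = 0.0536 hours

0.0536 hours


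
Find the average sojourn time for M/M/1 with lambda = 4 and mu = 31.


W = 1/(mu - lambda) = 1/(31 - 4) = 0.037 hours

0.037 hours


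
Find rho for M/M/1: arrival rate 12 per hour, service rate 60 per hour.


rho = lambda/mu = 12/60 = 0.2

0.2


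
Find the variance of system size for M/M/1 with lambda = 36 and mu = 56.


rho = 36/56; Var(N) = rho/(1-rho)^2 = 5.04

5.04


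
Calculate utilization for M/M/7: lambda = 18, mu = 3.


rho = lambda/(c*mu) = 18/(7*3) = 0.8571

0.8571


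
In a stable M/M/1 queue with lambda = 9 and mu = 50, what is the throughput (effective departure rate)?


For a stable queue (lambda < mu), throughput = lambda = 9 per hour

9 per hour


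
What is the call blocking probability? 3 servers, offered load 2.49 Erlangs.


B(N,A) = (A^N/N!) / sum(A^k/k!, k=0..N) with N=3, A=2.49 = 0.2808

0.2808


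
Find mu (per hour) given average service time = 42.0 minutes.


mu = 60 / avg_service_time = 60 / 42.0 = 1.43 per hour

1.43 per hour


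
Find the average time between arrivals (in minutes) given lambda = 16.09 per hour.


Mean interarrival time = 60/lambda = 60/16.09 = 3.73 minutes

3.73 minutes


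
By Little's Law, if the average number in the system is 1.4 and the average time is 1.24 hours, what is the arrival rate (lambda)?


lambda = L / W = 1.4 / 1.24 = 1.13 per hour

1.13 per hour


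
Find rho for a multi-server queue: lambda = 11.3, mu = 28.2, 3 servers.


rho = lambda / (c * mu) = 11.3 / (3 * 28.2) = 0.1336

0.1336


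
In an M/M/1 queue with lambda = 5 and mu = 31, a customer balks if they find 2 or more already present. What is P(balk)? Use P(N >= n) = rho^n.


P(N >= 2) = rho^2 = (5/31)^2 = 0.026

0.026


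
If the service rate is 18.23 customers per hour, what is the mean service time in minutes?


Mean service time = 60/mu = 60/18.23 = 3.29 minutes

3.29 minutes


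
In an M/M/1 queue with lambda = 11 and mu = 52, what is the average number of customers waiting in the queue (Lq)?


rho = 11/52; Lq = rho^2/(1-rho) = 0.06

0.06


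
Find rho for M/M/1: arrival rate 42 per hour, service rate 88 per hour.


rho = lambda/mu = 42/88 = 0.4773

0.4773


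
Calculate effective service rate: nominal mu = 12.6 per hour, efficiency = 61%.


Effective rate = mu * efficiency = 12.6 * 0.61 = 7.69 per hour

7.69 per hour


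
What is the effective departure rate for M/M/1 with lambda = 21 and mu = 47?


For a stable queue (lambda < mu), throughput = lambda = 21 per hour

21 per hour


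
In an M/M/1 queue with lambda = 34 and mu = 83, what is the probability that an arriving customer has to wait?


P(wait) = rho = lambda/mu = 34/83 = 0.4096

0.4096


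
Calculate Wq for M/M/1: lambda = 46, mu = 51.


rho = 46/51; Wq = rho/(mu - lambda) = 0.1804 hours

0.1804 hours


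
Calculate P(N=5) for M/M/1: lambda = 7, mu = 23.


rho = 7/23; P(n) = (1-rho)*rho^n = (1-7/23)*(7/23)^5 = 0.0018

0.0018


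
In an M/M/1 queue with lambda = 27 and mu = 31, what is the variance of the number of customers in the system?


rho = 27/31; Var(N) = rho/(1-rho)^2 = 52.31

52.31


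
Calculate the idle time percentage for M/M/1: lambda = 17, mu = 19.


Idle fraction = (1 - rho) * 100 = (1 - 17/19) * 100 = 10.5%

10.5%


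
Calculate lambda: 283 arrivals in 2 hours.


lambda = total arrivals / time = 283 / 2 = 141.5 per hour

141.5 per hour


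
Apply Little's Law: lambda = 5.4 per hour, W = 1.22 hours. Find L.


L = lambda * W = 5.4 * 1.22 = 6.59

6.59


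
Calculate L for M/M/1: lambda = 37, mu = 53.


rho = 37/53; L = rho/(1-rho) = 2.31

2.31


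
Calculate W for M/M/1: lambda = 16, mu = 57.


W = 1/(mu - lambda) = 1/(57 - 16) = 0.0244 hours

0.0244 hours


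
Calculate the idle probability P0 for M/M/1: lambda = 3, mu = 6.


P0 = 1 - rho = 1 - 3/6 = 0.5

0.5


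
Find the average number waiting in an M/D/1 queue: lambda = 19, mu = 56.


M/D/1: Lq = rho^2 / (2*(1-rho)) where rho = 19/56; Lq = 0.09

0.09


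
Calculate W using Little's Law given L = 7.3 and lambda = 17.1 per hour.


W = L / lambda = 7.3 / 17.1 = 0.4269 hours

0.4269 hours


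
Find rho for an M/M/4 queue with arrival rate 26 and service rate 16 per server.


rho = lambda/(c*mu) = 26/(4*16) = 0.4063

0.4063


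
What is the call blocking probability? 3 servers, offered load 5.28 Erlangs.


B(N,A) = (A^N/N!) / sum(A^k/k!, k=0..N) with N=3, A=5.28 = 0.5482

0.5482


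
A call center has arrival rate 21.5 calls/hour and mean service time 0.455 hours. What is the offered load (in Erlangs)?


Offered load a = lambda * E[S] = 21.5 * 0.455 = 9.78 Erlangs

9.78 Erlangs


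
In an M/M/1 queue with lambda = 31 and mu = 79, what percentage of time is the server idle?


Idle fraction = (1 - rho) * 100 = (1 - 31/79) * 100 = 60.8%

60.8%


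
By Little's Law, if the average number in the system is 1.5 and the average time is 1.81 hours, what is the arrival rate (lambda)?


lambda = L / W = 1.5 / 1.81 = 0.83 per hour

0.83 per hour


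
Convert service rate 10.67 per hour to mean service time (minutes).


Mean service time = 60/mu = 60/10.67 = 5.62 minutes

5.62 minutes


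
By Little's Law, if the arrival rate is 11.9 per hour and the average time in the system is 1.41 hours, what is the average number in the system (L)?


L = lambda * W = 11.9 * 1.41 = 16.78

16.78


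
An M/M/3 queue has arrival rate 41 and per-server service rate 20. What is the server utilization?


rho = lambda/(c*mu) = 41/(3*20) = 0.6833

0.6833


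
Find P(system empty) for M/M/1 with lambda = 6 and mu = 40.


P0 = 1 - rho = 1 - 6/40 = 0.85

0.85


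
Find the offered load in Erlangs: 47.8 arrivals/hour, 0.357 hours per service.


Offered load a = lambda * E[S] = 47.8 * 0.357 = 17.06 Erlangs

17.06 Erlangs


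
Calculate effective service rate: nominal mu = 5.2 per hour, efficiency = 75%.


Effective rate = mu * efficiency = 5.2 * 0.75 = 3.9 per hour

3.9 per hour


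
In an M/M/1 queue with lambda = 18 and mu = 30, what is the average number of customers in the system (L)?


rho = 18/30; L = rho/(1-rho) = 1.5

1.5


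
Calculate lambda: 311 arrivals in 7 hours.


lambda = total arrivals / time = 311 / 7 = 44.43 per hour

44.43 per hour


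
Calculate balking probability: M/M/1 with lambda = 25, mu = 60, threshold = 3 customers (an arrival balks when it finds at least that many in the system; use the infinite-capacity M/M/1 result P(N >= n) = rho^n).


P(N >= 3) = rho^3 = (25/60)^3 = 0.0723

0.0723


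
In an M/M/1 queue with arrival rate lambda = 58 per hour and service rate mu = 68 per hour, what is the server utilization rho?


rho = lambda/mu = 58/68 = 0.8529

0.8529


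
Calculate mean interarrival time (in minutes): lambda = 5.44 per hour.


Mean interarrival time = 60/lambda = 60/5.44 = 11.03 minutes

11.03 minutes


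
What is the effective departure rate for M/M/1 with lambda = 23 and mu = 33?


For a stable queue (lambda < mu), throughput = lambda = 23 per hour

23 per hour


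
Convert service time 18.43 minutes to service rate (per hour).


mu = 60 / avg_service_time = 60 / 18.43 = 3.26 per hour

3.26 per hour


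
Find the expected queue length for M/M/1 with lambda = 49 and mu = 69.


rho = 49/69; Lq = rho^2/(1-rho) = 1.74

1.74


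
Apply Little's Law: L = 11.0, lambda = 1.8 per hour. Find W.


W = L / lambda = 11.0 / 1.8 = 6.1111 hours

6.1111 hours


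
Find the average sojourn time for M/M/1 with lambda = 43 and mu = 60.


W = 1/(mu - lambda) = 1/(60 - 43) = 0.0588 hours

0.0588 hours


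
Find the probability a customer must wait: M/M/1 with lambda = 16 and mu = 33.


P(wait) = rho = lambda/mu = 16/33 = 0.4848

0.4848


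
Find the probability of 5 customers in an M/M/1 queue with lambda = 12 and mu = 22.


rho = 12/22; P(n) = (1-rho)*rho^n = (1-12/22)*(12/22)^5 = 0.0219

0.0219


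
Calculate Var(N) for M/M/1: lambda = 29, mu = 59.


rho = 29/59; Var(N) = rho/(1-rho)^2 = 1.9

1.9


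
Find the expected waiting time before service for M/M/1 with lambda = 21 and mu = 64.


rho = 21/64; Wq = rho/(mu - lambda) = 0.0076 hours

0.0076 hours


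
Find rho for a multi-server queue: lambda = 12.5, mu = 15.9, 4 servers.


rho = lambda / (c * mu) = 12.5 / (4 * 15.9) = 0.1965

0.1965


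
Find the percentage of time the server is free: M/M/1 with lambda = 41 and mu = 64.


Idle fraction = (1 - rho) * 100 = (1 - 41/64) * 100 = 35.9%

35.9%


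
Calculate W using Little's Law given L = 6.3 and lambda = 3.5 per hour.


W = L / lambda = 6.3 / 3.5 = 1.8 hours

1.8 hours


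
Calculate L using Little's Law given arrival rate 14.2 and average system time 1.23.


L = lambda * W = 14.2 * 1.23 = 17.47

17.47


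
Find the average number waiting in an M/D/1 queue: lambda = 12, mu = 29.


M/D/1: Lq = rho^2 / (2*(1-rho)) where rho = 12/29; Lq = 0.15

0.15


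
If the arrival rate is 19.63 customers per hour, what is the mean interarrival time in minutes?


Mean interarrival time = 60/lambda = 60/19.63 = 3.06 minutes

3.06 minutes


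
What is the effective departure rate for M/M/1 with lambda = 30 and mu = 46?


For a stable queue (lambda < mu), throughput = lambda = 30 per hour

30 per hour


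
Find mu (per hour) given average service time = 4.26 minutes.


mu = 60 / avg_service_time = 60 / 4.26 = 14.08 per hour

14.08 per hour


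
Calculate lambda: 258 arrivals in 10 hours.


lambda = total arrivals / time = 258 / 10 = 25.8 per hour

25.8 per hour


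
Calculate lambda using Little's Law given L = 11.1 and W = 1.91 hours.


lambda = L / W = 11.1 / 1.91 = 5.81 per hour

5.81 per hour


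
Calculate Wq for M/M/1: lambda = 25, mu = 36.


rho = 25/36; Wq = rho/(mu - lambda) = 0.0631 hours

0.0631 hours


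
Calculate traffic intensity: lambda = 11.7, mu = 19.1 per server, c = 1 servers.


rho = lambda / (c * mu) = 11.7 / (1 * 19.1) = 0.6126

0.6126


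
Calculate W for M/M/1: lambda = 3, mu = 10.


W = 1/(mu - lambda) = 1/(10 - 3) = 0.1429 hours

0.1429 hours


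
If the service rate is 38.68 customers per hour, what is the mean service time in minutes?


Mean service time = 60/mu = 60/38.68 = 1.55 minutes

1.55 minutes


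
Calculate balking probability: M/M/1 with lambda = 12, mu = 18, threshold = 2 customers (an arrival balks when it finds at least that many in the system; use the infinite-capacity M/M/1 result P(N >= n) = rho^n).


P(N >= 2) = rho^2 = (12/18)^2 = 0.4444

0.4444


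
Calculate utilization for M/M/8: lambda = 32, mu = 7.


rho = lambda/(c*mu) = 32/(8*7) = 0.5714

0.5714


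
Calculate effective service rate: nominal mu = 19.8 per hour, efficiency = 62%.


Effective rate = mu * efficiency = 19.8 * 0.62 = 12.28 per hour

12.28 per hour


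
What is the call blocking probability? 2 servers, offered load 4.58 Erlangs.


B(N,A) = (A^N/N!) / sum(A^k/k!, k=0..N) with N=2, A=4.58 = 0.6527

0.6527


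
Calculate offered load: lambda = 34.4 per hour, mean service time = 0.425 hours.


Offered load a = lambda * E[S] = 34.4 * 0.425 = 14.62 Erlangs

14.62 Erlangs


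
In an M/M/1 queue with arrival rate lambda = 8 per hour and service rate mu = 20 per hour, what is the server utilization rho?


rho = lambda/mu = 8/20 = 0.4

0.4


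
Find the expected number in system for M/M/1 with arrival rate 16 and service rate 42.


rho = 16/42; L = rho/(1-rho) = 0.62

0.62


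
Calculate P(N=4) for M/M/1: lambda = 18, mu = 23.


rho = 18/23; P(n) = (1-rho)*rho^n = (1-18/23)*(18/23)^4 = 0.0815

0.0815


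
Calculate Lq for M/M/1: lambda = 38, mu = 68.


rho = 38/68; Lq = rho^2/(1-rho) = 0.71

0.71


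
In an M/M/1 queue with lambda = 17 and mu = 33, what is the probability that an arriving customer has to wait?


P(wait) = rho = lambda/mu = 17/33 = 0.5152

0.5152


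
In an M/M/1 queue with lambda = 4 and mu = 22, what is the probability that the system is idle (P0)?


P0 = 1 - rho = 1 - 4/22 = 0.8182

0.8182


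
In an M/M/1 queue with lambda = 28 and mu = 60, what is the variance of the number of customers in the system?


rho = 28/60; Var(N) = rho/(1-rho)^2 = 1.64

1.64


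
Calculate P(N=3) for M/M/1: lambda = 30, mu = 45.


rho = 30/45; P(n) = (1-rho)*rho^n = (1-30/45)*(30/45)^3 = 0.0988

0.0988


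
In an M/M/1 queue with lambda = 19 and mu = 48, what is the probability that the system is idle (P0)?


P0 = 1 - rho = 1 - 19/48 = 0.6042

0.6042


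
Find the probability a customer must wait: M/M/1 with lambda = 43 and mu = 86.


P(wait) = rho = lambda/mu = 43/86 = 0.5

0.5


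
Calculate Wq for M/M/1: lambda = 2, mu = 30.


rho = 2/30; Wq = rho/(mu - lambda) = 0.0024 hours

0.0024 hours


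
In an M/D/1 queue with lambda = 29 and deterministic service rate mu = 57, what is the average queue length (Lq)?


M/D/1: Lq = rho^2 / (2*(1-rho)) where rho = 29/57; Lq = 0.26

0.26


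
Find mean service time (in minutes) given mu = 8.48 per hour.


Mean service time = 60/mu = 60/8.48 = 7.08 minutes

7.08 minutes


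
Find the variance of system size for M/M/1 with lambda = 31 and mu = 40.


rho = 31/40; Var(N) = rho/(1-rho)^2 = 15.31

15.31


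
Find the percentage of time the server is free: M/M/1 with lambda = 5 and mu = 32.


Idle fraction = (1 - rho) * 100 = (1 - 5/32) * 100 = 84.4%

84.4%


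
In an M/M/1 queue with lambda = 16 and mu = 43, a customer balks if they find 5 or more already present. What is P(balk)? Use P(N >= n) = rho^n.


P(N >= 5) = rho^5 = (16/43)^5 = 0.0071

0.0071


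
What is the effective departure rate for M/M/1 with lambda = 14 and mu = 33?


For a stable queue (lambda < mu), throughput = lambda = 14 per hour

14 per hour


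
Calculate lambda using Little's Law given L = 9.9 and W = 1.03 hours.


lambda = L / W = 9.9 / 1.03 = 9.61 per hour

9.61 per hour


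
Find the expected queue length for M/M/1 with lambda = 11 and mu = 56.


rho = 11/56; Lq = rho^2/(1-rho) = 0.05

0.05


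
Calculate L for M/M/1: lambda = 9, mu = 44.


rho = 9/44; L = rho/(1-rho) = 0.26

0.26


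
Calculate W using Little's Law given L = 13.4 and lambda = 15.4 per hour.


W = L / lambda = 13.4 / 15.4 = 0.8701 hours

0.8701 hours


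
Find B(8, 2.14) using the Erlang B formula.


B(N,A) = (A^N/N!) / sum(A^k/k!, k=0..N) with N=8, A=2.14 = 0.0013

0.0013


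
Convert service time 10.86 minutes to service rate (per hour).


mu = 60 / avg_service_time = 60 / 10.86 = 5.52 per hour

5.52 per hour


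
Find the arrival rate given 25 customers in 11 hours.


lambda = total arrivals / time = 25 / 11 = 2.27 per hour

2.27 per hour


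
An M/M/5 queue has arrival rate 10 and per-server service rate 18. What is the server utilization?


rho = lambda/(c*mu) = 10/(5*18) = 0.1111

0.1111


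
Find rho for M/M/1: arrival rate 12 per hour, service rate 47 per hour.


rho = lambda/mu = 12/47 = 0.2553

0.2553


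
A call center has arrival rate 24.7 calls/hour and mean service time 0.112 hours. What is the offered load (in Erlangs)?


Offered load a = lambda * E[S] = 24.7 * 0.112 = 2.77 Erlangs

2.77 Erlangs


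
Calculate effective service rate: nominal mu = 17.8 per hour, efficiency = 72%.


Effective rate = mu * efficiency = 17.8 * 0.72 = 12.82 per hour

12.82 per hour


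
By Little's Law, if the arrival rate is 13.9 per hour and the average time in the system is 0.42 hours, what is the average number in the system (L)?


L = lambda * W = 13.9 * 0.42 = 5.84

5.84


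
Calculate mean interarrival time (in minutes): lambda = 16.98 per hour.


Mean interarrival time = 60/lambda = 60/16.98 = 3.53 minutes

3.53 minutes


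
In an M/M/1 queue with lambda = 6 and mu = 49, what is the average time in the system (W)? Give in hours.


W = 1/(mu - lambda) = 1/(49 - 6) = 0.0233 hours

0.0233 hours


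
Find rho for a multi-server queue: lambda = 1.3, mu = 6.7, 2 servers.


rho = lambda / (c * mu) = 1.3 / (2 * 6.7) = 0.097

0.097


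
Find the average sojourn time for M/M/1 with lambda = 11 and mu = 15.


W = 1/(mu - lambda) = 1/(15 - 11) = 0.25 hours

0.25 hours


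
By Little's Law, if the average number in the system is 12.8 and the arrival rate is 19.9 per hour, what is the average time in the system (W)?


W = L / lambda = 12.8 / 19.9 = 0.6432 hours

0.6432 hours


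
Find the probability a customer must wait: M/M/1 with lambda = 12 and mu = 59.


P(wait) = rho = lambda/mu = 12/59 = 0.2034

0.2034


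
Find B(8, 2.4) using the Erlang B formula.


B(N,A) = (A^N/N!) / sum(A^k/k!, k=0..N) with N=8, A=2.4 = 0.0025

0.0025


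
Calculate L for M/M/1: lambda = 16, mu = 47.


rho = 16/47; L = rho/(1-rho) = 0.52

0.52


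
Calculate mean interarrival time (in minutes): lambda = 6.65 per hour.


Mean interarrival time = 60/lambda = 60/6.65 = 9.02 minutes

9.02 minutes


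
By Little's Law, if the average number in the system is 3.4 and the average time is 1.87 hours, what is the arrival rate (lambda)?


lambda = L / W = 3.4 / 1.87 = 1.82 per hour

1.82 per hour


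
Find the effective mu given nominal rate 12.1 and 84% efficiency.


Effective rate = mu * efficiency = 12.1 * 0.84 = 10.16 per hour

10.16 per hour


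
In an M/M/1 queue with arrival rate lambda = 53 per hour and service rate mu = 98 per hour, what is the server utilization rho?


rho = lambda/mu = 53/98 = 0.5408

0.5408


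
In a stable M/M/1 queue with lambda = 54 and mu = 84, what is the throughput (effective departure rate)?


For a stable queue (lambda < mu), throughput = lambda = 54 per hour

54 per hour


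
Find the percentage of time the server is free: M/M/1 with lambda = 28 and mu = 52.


Idle fraction = (1 - rho) * 100 = (1 - 28/52) * 100 = 46.2%

46.2%


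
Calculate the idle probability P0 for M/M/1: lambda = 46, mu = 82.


P0 = 1 - rho = 1 - 46/82 = 0.439

0.439


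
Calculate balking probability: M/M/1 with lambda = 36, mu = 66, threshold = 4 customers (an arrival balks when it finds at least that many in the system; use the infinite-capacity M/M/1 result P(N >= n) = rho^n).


P(N >= 4) = rho^4 = (36/66)^4 = 0.0885

0.0885


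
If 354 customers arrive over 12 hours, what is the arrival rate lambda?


lambda = total arrivals / time = 354 / 12 = 29.5 per hour

29.5 per hour


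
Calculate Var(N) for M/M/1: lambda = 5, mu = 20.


rho = 5/20; Var(N) = rho/(1-rho)^2 = 0.44

0.44


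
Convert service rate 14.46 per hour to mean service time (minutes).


Mean service time = 60/mu = 60/14.46 = 4.15 minutes

4.15 minutes


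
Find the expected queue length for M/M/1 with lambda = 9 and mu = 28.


rho = 9/28; Lq = rho^2/(1-rho) = 0.15

0.15


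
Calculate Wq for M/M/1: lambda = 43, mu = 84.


rho = 43/84; Wq = rho/(mu - lambda) = 0.0125 hours

0.0125 hours


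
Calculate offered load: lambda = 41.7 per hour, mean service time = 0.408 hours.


Offered load a = lambda * E[S] = 41.7 * 0.408 = 17.01 Erlangs

17.01 Erlangs


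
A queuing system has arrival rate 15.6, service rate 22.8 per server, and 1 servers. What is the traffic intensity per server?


rho = lambda / (c * mu) = 15.6 / (1 * 22.8) = 0.6842

0.6842


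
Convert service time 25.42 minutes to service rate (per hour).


mu = 60 / avg_service_time = 60 / 25.42 = 2.36 per hour

2.36 per hour


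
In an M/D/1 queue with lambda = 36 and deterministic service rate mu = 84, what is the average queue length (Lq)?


M/D/1: Lq = rho^2 / (2*(1-rho)) where rho = 36/84; Lq = 0.16

0.16


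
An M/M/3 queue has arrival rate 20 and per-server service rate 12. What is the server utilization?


rho = lambda/(c*mu) = 20/(3*12) = 0.5556

0.5556


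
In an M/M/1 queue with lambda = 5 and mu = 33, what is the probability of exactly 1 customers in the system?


rho = 5/33; P(n) = (1-rho)*rho^n = (1-5/33)*(5/33)^1 = 0.1286

0.1286


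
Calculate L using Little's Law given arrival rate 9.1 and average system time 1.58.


L = lambda * W = 9.1 * 1.58 = 14.38

14.38


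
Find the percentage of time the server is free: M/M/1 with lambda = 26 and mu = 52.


Idle fraction = (1 - rho) * 100 = (1 - 26/52) * 100 = 50.0%

50.0%


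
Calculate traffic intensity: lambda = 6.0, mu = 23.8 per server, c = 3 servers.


rho = lambda / (c * mu) = 6.0 / (3 * 23.8) = 0.084

0.084


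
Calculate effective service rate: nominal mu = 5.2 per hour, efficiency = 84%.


Effective rate = mu * efficiency = 5.2 * 0.84 = 4.37 per hour

4.37 per hour


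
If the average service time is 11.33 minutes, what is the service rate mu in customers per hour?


mu = 60 / avg_service_time = 60 / 11.33 = 5.3 per hour

5.3 per hour


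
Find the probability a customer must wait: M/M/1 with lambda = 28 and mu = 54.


P(wait) = rho = lambda/mu = 28/54 = 0.5185

0.5185


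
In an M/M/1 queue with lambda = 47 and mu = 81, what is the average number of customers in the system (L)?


rho = 47/81; L = rho/(1-rho) = 1.38

1.38


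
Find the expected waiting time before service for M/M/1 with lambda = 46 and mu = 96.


rho = 46/96; Wq = rho/(mu - lambda) = 0.0096 hours

0.0096 hours


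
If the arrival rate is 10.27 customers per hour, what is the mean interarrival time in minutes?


Mean interarrival time = 60/lambda = 60/10.27 = 5.84 minutes

5.84 minutes


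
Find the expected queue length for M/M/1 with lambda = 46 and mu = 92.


rho = 46/92; Lq = rho^2/(1-rho) = 0.5

0.5


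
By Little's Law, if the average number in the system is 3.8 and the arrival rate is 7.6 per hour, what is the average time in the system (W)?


W = L / lambda = 3.8 / 7.6 = 0.5 hours

0.5 hours


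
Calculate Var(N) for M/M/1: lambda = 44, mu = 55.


rho = 44/55; Var(N) = rho/(1-rho)^2 = 20.0

20.0


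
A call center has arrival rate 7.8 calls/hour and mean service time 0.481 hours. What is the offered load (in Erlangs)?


Offered load a = lambda * E[S] = 7.8 * 0.481 = 3.75 Erlangs

3.75 Erlangs


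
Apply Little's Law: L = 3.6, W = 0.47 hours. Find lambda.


lambda = L / W = 3.6 / 0.47 = 7.66 per hour

7.66 per hour


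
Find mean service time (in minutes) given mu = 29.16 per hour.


Mean service time = 60/mu = 60/29.16 = 2.06 minutes

2.06 minutes


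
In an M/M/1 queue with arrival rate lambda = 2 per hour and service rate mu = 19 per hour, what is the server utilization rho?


rho = lambda/mu = 2/19 = 0.1053

0.1053


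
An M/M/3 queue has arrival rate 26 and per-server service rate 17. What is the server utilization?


rho = lambda/(c*mu) = 26/(3*17) = 0.5098

0.5098


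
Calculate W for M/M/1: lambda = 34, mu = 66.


W = 1/(mu - lambda) = 1/(66 - 34) = 0.0313 hours

0.0313 hours


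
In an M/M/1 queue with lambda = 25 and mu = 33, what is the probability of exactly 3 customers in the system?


rho = 25/33; P(n) = (1-rho)*rho^n = (1-25/33)*(25/33)^3 = 0.1054

0.1054


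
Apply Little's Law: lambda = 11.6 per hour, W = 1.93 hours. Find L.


L = lambda * W = 11.6 * 1.93 = 22.39

22.39


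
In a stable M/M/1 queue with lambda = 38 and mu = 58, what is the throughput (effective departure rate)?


For a stable queue (lambda < mu), throughput = lambda = 38 per hour

38 per hour


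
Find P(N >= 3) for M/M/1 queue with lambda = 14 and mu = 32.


P(N >= 3) = rho^3 = (14/32)^3 = 0.0837

0.0837


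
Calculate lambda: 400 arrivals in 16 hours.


lambda = total arrivals / time = 400 / 16 = 25.0 per hour

25.0 per hour


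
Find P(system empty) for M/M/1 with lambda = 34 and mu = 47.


P0 = 1 - rho = 1 - 34/47 = 0.2766

0.2766


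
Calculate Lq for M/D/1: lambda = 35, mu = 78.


M/D/1: Lq = rho^2 / (2*(1-rho)) where rho = 35/78; Lq = 0.18

0.18


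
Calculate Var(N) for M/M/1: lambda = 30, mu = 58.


rho = 30/58; Var(N) = rho/(1-rho)^2 = 2.22

2.22


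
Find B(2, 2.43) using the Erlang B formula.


B(N,A) = (A^N/N!) / sum(A^k/k!, k=0..N) with N=2, A=2.43 = 0.4626

0.4626


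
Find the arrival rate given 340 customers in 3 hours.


lambda = total arrivals / time = 340 / 3 = 113.33 per hour

113.33 per hour


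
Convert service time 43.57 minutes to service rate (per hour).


mu = 60 / avg_service_time = 60 / 43.57 = 1.38 per hour

1.38 per hour


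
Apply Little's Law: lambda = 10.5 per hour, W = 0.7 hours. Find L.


L = lambda * W = 10.5 * 0.7 = 7.35

7.35


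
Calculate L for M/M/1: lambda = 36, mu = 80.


rho = 36/80; L = rho/(1-rho) = 0.82

0.82


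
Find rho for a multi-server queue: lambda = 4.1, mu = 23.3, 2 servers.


rho = lambda / (c * mu) = 4.1 / (2 * 23.3) = 0.088

0.088


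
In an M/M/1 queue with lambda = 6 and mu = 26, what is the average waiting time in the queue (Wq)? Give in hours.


rho = 6/26; Wq = rho/(mu - lambda) = 0.0115 hours

0.0115 hours


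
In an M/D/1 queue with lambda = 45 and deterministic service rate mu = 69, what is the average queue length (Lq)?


M/D/1: Lq = rho^2 / (2*(1-rho)) where rho = 45/69; Lq = 0.61

0.61


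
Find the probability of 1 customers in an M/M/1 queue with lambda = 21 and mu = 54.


rho = 21/54; P(n) = (1-rho)*rho^n = (1-21/54)*(21/54)^1 = 0.2377

0.2377


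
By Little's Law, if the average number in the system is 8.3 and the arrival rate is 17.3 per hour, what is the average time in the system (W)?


W = L / lambda = 8.3 / 17.3 = 0.4798 hours

0.4798 hours


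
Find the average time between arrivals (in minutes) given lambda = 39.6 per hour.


Mean interarrival time = 60/lambda = 60/39.6 = 1.52 minutes

1.52 minutes


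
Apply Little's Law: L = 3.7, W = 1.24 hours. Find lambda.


lambda = L / W = 3.7 / 1.24 = 2.98 per hour

2.98 per hour


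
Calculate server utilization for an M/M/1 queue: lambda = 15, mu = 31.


rho = lambda/mu = 15/31 = 0.4839

0.4839


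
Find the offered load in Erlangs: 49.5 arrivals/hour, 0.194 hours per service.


Offered load a = lambda * E[S] = 49.5 * 0.194 = 9.6 Erlangs

9.6 Erlangs


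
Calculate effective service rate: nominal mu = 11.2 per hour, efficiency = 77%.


Effective rate = mu * efficiency = 11.2 * 0.77 = 8.62 per hour

8.62 per hour


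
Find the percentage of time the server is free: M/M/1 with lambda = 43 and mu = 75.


Idle fraction = (1 - rho) * 100 = (1 - 43/75) * 100 = 42.7%

42.7%


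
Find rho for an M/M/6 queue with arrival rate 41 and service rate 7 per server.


rho = lambda/(c*mu) = 41/(6*7) = 0.9762

0.9762


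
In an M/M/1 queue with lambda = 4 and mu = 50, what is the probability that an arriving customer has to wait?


P(wait) = rho = lambda/mu = 4/50 = 0.08

0.08


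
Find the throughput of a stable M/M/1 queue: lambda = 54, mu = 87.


For a stable queue (lambda < mu), throughput = lambda = 54 per hour

54 per hour


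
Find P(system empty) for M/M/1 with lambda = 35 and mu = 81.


P0 = 1 - rho = 1 - 35/81 = 0.5679

0.5679


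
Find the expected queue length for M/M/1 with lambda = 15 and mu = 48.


rho = 15/48; Lq = rho^2/(1-rho) = 0.14

0.14


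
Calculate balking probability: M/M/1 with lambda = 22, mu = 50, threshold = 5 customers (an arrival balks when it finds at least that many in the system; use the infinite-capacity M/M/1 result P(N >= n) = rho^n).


P(N >= 5) = rho^5 = (22/50)^5 = 0.0165

0.0165


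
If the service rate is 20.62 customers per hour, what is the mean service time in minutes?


Mean service time = 60/mu = 60/20.62 = 2.91 minutes

2.91 minutes


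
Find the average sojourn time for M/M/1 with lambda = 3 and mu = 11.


W = 1/(mu - lambda) = 1/(11 - 3) = 0.125 hours

0.125 hours


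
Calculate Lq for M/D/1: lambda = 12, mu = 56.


M/D/1: Lq = rho^2 / (2*(1-rho)) where rho = 12/56; Lq = 0.03

0.03


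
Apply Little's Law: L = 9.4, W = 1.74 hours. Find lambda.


lambda = L / W = 9.4 / 1.74 = 5.4 per hour

5.4 per hour


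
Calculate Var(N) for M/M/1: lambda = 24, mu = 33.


rho = 24/33; Var(N) = rho/(1-rho)^2 = 9.78

9.78


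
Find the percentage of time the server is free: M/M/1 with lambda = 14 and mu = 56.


Idle fraction = (1 - rho) * 100 = (1 - 14/56) * 100 = 75.0%

75.0%


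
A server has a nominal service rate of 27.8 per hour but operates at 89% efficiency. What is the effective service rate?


Effective rate = mu * efficiency = 27.8 * 0.89 = 24.74 per hour

24.74 per hour


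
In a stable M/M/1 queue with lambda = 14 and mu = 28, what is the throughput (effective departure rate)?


For a stable queue (lambda < mu), throughput = lambda = 14 per hour

14 per hour
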